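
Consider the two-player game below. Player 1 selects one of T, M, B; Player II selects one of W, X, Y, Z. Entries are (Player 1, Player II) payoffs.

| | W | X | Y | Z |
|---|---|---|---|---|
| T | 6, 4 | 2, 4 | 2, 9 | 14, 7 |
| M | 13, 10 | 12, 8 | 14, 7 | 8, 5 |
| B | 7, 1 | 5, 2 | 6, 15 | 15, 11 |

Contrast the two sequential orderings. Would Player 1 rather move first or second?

second

If Player 1 leads: Player II's best replies are T→Y, M→W, B→Y; Player 1's induced payoffs 2, 13, 6; outcome (M, W), payoffs (13, 10).
If Player II leads: Player 1's best replies are W→M, X→M, Y→M, Z→B; Player II's induced payoffs 10, 8, 7, 11; outcome (B, Z), payoffs (15, 11).
Player 1 gets 13 moving first and 15 moving second, so Player 1 prefers to move second.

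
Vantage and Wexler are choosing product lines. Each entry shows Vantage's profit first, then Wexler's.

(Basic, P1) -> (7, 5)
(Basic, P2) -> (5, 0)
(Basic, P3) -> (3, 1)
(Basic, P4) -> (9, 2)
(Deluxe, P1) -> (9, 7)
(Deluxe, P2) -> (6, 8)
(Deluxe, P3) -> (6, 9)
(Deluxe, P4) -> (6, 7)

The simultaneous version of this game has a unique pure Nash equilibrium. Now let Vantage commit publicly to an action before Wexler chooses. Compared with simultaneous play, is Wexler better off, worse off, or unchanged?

Work backward from Wexler's decision.
- Basic: Wexler compares 5, 0, 1, 2 and picks P1; Vantage would get 7.
- Deluxe: Wexler compares 7, 8, 9, 7 and picks P3; Vantage would get 6.
Vantage's induced payoffs are 7, 6, so Vantage commits to Basic. Subgame-perfect outcome: (Basic, P1) with payoffs (7, 5).
Under simultaneous play:
Vantage's best replies: P1→Deluxe; P2→Deluxe; P3→Deluxe; P4→Basic.
Wexler's best replies: Basic→P1; Deluxe→P3.
Only (Deluxe, P3) has each player best-responding; Nash payoffs (6, 9).
Wexler earns 5 sequentially versus 9 at the Nash outcome: worse off.

worse off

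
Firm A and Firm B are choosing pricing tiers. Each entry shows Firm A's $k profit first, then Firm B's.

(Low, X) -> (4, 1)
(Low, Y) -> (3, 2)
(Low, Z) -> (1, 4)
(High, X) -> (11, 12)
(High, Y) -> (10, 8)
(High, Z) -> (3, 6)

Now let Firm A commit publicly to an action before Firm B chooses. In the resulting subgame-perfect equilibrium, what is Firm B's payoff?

12

Work backward from Firm B's decision.
- Low: Firm B compares 1, 2, 4 and picks Z; Firm A would get 1.
- High: Firm B compares 12, 8, 6 and picks X; Firm A would get 11.
Maximizing over 1, 11, Firm A chooses High. Subgame-perfect outcome: (High, X) with payoffs (11, 12).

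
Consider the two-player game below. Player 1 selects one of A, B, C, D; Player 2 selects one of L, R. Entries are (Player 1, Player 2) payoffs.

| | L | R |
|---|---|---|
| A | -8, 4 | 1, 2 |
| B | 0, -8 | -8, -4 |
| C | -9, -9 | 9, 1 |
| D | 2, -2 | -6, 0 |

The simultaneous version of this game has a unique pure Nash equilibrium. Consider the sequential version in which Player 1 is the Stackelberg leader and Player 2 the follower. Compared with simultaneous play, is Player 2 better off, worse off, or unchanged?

unchanged

Player 2 best-responds to each possible Player 1 move:
- A: Player 2 compares 4, 2 and picks L; Player 1 would get -8.
- B: Player 2 compares -8, -4 and picks R; Player 1 would get -8.
- C: Player 2 compares -9, 1 and picks R; Player 1 would get 9.
- D: Player 2 compares -2, 0 and picks R; Player 1 would get -6.
Among -8, -8, 9, -6, the best is 9 at C. Subgame-perfect outcome: (C, R) with payoffs (9, 1).
For the simultaneous game, intersect best replies.
Player 1's best replies: L→D; R→C.
Player 2's best replies: A→L; B→R; C→R; D→R.
The unique mutual best reply is (C, R), giving (9, 1).
Player 2 earns 1 sequentially versus 1 at the Nash outcome: unchanged.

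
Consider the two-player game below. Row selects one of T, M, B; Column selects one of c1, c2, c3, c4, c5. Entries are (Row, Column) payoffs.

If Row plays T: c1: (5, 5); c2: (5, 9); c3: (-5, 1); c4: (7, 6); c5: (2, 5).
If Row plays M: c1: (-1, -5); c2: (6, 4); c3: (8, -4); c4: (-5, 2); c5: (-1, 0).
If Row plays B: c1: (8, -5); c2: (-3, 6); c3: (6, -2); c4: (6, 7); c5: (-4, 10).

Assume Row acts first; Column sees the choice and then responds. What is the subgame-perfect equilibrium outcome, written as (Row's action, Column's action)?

(M, c2)

Backward induction with Row moving first.
- T: BR = c2, leader payoff 5.
- M: BR = c2, leader payoff 6.
- B: BR = c5, leader payoff -4.
Row's induced payoffs are 5, 6, -4, so Row commits to M. Subgame-perfect outcome: (M, c2) with payoffs (6, 4).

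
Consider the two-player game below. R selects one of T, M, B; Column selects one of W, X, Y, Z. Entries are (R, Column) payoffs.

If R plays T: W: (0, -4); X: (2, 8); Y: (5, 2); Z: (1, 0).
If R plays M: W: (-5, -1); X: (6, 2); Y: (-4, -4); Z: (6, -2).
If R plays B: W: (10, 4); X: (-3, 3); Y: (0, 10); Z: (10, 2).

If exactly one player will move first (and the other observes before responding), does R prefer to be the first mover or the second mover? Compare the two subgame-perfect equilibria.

If R leads: Column's best replies are T→X, M→X, B→Y; R's induced payoffs 2, 6, 0; outcome (M, X), payoffs (6, 2).
If Column leads: R's best replies are W→B, X→M, Y→T, Z→B; Column's induced payoffs 4, 2, 2, 2; outcome (B, W), payoffs (10, 4).
R gets 6 moving first and 10 moving second, so R prefers to move second.

second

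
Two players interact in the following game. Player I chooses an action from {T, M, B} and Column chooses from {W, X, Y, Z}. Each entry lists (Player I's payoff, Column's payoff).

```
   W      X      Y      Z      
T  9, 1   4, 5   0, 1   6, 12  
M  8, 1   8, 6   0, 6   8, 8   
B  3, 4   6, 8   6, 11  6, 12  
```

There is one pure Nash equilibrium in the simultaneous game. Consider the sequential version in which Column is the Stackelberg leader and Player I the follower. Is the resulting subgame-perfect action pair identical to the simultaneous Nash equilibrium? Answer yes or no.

no

Backward induction with Column moving first.
- W: BR = T, leader payoff 1.
- X: BR = M, leader payoff 6.
- Y: BR = B, leader payoff 11.
- Z: BR = M, leader payoff 8.
Column's induced payoffs are 1, 6, 11, 8, so Column commits to Y. Subgame-perfect outcome: (B, Y) with payoffs (6, 11).
Now find the simultaneous Nash equilibrium.
Player I's best replies: W→T; X→M; Y→B; Z→M.
Column's best replies: T→Z; M→Z; B→Z.
The unique mutual best reply is (M, Z), giving (8, 8).
Sequential outcome (B, Y) differs from the Nash profile (M, Z).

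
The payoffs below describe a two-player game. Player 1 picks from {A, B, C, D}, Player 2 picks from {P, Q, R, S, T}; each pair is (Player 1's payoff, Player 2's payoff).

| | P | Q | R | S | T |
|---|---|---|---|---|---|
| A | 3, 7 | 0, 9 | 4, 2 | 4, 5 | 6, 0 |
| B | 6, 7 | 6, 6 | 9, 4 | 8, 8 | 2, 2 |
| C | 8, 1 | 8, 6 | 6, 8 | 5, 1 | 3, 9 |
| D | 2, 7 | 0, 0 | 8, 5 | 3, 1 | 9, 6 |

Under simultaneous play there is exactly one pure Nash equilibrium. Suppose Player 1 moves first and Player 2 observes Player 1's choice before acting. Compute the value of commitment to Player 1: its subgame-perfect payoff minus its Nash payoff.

Player 2 best-responds to each possible Player 1 move:
- A → Player 2 plays Q (best of 7, 9, 2, 5, 0); Player 1 gets 0.
- B → Player 2 plays S (best of 7, 6, 4, 8, 2); Player 1 gets 8.
- C → Player 2 plays T (best of 1, 6, 8, 1, 9); Player 1 gets 3.
- D → Player 2 plays P (best of 7, 0, 5, 1, 6); Player 1 gets 2.
Among 0, 8, 3, 2, the best is 8 at B. Subgame-perfect outcome: (B, S) with payoffs (8, 8).
For the simultaneous game, intersect best replies.
Player 1's best replies: P→C; Q→C; R→B; S→B; T→D.
Player 2's best replies: A→Q; B→S; C→T; D→P.
Only (B, S) has each player best-responding; Nash payoffs (8, 8).
Player 1's commitment gain: 8 − 8 = 0.

0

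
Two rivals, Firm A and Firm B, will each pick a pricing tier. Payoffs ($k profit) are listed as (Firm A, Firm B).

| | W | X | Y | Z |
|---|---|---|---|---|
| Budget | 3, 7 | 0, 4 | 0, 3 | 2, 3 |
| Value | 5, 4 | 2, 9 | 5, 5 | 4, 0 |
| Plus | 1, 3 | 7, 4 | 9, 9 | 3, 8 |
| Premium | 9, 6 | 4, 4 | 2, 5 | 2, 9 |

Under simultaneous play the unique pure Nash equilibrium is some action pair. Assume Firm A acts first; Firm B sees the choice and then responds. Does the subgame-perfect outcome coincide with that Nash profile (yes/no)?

yes

Firm B best-responds to each possible Firm A move:
- Budget → Firm B plays W (best of 7, 4, 3, 3); Firm A gets 3.
- Value → Firm B plays X (best of 4, 9, 5, 0); Firm A gets 2.
- Plus → Firm B plays Y (best of 3, 4, 9, 8); Firm A gets 9.
- Premium → Firm B plays Z (best of 6, 4, 5, 9); Firm A gets 2.
Among 3, 2, 9, 2, the best is 9 at Plus. Subgame-perfect outcome: (Plus, Y) with payoffs (9, 9).
Under simultaneous play:
Firm A's best replies: W→Premium; X→Plus; Y→Plus; Z→Value.
Firm B's best replies: Budget→W; Value→X; Plus→Y; Premium→Z.
The unique mutual best reply is (Plus, Y), giving (9, 9).
Sequential outcome (Plus, Y) coincides with the Nash profile (Plus, Y).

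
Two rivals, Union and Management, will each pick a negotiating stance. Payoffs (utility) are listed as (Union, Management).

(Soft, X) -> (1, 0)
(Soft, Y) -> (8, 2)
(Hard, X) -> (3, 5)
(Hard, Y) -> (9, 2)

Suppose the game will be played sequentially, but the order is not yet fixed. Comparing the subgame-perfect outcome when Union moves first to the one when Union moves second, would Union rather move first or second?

If Union leads: Management's best replies are Soft→Y, Hard→X; Union's induced payoffs 8, 3; outcome (Soft, Y), payoffs (8, 2).
If Management leads: Union's best replies are X→Hard, Y→Hard; Management's induced payoffs 5, 2; outcome (Hard, X), payoffs (3, 5).
Union gets 8 moving first and 3 moving second, so Union prefers to move first.

first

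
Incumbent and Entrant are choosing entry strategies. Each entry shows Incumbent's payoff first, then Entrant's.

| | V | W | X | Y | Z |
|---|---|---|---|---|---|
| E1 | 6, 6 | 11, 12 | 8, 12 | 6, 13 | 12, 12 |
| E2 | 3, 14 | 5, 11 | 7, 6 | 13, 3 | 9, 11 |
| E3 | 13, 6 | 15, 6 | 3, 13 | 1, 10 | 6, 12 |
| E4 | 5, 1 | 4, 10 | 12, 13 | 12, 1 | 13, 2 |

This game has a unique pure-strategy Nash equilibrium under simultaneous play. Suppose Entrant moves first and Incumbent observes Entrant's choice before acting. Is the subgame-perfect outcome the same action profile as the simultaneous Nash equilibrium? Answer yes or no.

Solve by backward induction (Entrant leads).
- V: BR = E3, leader payoff 6.
- W: BR = E3, leader payoff 6.
- X: BR = E4, leader payoff 13.
- Y: BR = E2, leader payoff 3.
- Z: BR = E4, leader payoff 2.
Among 6, 6, 13, 3, 2, the best is 13 at X. Subgame-perfect outcome: (E4, X) with payoffs (12, 13).
Under simultaneous play:
Incumbent's best replies: V→E3; W→E3; X→E4; Y→E2; Z→E4.
Entrant's best replies: E1→Y; E2→V; E3→X; E4→X.
Only (E4, X) has each player best-responding; Nash payoffs (12, 13).
Sequential outcome (E4, X) coincides with the Nash profile (E4, X).

yes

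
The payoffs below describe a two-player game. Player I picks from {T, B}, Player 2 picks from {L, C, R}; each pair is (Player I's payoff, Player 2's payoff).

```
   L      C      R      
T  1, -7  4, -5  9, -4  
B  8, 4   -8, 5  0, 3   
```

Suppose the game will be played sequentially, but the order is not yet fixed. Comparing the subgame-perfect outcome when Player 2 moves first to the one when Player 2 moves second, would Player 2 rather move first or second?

first

If Player I leads: Player 2's best replies are T→R, B→C; Player I's induced payoffs 9, -8; outcome (T, R), payoffs (9, -4).
If Player 2 leads: Player I's best replies are L→B, C→T, R→T; Player 2's induced payoffs 4, -5, -4; outcome (B, L), payoffs (8, 4).
Player 2 gets 4 moving first and -4 moving second, so Player 2 prefers to move first.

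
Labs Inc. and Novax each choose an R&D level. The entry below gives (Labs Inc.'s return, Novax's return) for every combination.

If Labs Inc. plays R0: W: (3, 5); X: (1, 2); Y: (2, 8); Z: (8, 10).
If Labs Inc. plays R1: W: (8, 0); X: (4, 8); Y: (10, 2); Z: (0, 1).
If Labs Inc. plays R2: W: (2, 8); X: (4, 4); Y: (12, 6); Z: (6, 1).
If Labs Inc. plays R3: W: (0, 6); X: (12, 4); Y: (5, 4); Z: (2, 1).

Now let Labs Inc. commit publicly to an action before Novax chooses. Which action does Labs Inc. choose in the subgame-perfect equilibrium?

Novax best-responds to each possible Labs Inc. move:
- R0 → Novax plays Z (best of 5, 2, 8, 10); Labs Inc. gets 8.
- R1 → Novax plays X (best of 0, 8, 2, 1); Labs Inc. gets 4.
- R2 → Novax plays W (best of 8, 4, 6, 1); Labs Inc. gets 2.
- R3 → Novax plays W (best of 6, 4, 4, 1); Labs Inc. gets 0.
Labs Inc.'s induced payoffs are 8, 4, 2, 0, so Labs Inc. commits to R0. Subgame-perfect outcome: (R0, Z) with payoffs (8, 10).

R0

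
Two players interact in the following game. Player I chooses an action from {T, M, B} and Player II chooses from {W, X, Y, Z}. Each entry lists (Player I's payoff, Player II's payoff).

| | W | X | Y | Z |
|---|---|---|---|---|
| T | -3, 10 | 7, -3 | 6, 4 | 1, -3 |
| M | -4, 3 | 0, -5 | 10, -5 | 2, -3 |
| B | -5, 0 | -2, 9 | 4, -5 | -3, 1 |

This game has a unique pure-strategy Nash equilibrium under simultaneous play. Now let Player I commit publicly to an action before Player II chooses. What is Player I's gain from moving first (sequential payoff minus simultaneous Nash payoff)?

1

Backward induction with Player I moving first.
- T → Player II plays W (best of 10, -3, 4, -3); Player I gets -3.
- M → Player II plays W (best of 3, -5, -5, -3); Player I gets -4.
- B → Player II plays X (best of 0, 9, -5, 1); Player I gets -2.
Among -3, -4, -2, the best is -2 at B. Subgame-perfect outcome: (B, X) with payoffs (-2, 9).
Now find the simultaneous Nash equilibrium.
Player I's best replies: W→T; X→T; Y→M; Z→M.
Player II's best replies: T→W; M→W; B→X.
The unique mutual best reply is (T, W), giving (-3, 10).
Player I's commitment gain: -2 − -3 = 1.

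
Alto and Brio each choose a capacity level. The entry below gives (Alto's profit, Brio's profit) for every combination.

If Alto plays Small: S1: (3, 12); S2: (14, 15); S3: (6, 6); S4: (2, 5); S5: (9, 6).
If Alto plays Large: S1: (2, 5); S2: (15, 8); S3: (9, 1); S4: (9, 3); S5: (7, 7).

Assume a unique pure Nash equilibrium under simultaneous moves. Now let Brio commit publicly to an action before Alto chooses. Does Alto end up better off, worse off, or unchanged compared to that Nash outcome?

worse off

Backward induction with Brio moving first.
- S1: Alto compares 3, 2 and picks Small; Brio would get 12.
- S2: Alto compares 14, 15 and picks Large; Brio would get 8.
- S3: Alto compares 6, 9 and picks Large; Brio would get 1.
- S4: Alto compares 2, 9 and picks Large; Brio would get 3.
- S5: Alto compares 9, 7 and picks Small; Brio would get 6.
Maximizing over 12, 8, 1, 3, 6, Brio chooses S1. Subgame-perfect outcome: (Small, S1) with payoffs (3, 12).
Under simultaneous play:
Alto's best replies: S1→Small; S2→Large; S3→Large; S4→Large; S5→Small.
Brio's best replies: Small→S2; Large→S2.
The unique mutual best reply is (Large, S2), giving (15, 8).
Alto earns 3 sequentially versus 15 at the Nash outcome: worse off.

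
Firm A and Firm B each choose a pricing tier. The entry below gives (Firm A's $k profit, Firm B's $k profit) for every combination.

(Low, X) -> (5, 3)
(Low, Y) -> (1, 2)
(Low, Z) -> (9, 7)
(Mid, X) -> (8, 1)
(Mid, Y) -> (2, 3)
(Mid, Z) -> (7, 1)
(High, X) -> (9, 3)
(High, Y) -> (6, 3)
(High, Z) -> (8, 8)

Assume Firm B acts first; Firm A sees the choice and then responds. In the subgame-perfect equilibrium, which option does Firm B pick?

Z

Firm A best-responds to each possible Firm B move:
- X: Firm A compares 5, 8, 9 and picks High; Firm B would get 3.
- Y: Firm A compares 1, 2, 6 and picks High; Firm B would get 3.
- Z: Firm A compares 9, 7, 8 and picks Low; Firm B would get 7.
Firm B's induced payoffs are 3, 3, 7, so Firm B commits to Z. Subgame-perfect outcome: (Low, Z) with payoffs (9, 7).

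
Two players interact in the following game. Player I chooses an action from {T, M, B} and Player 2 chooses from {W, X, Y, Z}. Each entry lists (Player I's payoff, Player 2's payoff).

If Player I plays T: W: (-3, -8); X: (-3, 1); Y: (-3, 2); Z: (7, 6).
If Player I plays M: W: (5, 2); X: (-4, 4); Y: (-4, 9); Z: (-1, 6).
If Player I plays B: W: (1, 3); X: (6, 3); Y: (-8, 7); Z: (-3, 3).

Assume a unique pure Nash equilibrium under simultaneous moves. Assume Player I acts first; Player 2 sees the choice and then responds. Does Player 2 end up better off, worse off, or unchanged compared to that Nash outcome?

unchanged

Backward induction with Player I moving first.
- T → Player 2 plays Z (best of -8, 1, 2, 6); Player I gets 7.
- M → Player 2 plays Y (best of 2, 4, 9, 6); Player I gets -4.
- B → Player 2 plays Y (best of 3, 3, 7, 3); Player I gets -8.
Player I's induced payoffs are 7, -4, -8, so Player I commits to T. Subgame-perfect outcome: (T, Z) with payoffs (7, 6).
Now find the simultaneous Nash equilibrium.
Player I's best replies: W→M; X→B; Y→T; Z→T.
Player 2's best replies: T→Z; M→Y; B→Y.
The unique mutual best reply is (T, Z), giving (7, 6).
Player 2 earns 6 sequentially versus 6 at the Nash outcome: unchanged.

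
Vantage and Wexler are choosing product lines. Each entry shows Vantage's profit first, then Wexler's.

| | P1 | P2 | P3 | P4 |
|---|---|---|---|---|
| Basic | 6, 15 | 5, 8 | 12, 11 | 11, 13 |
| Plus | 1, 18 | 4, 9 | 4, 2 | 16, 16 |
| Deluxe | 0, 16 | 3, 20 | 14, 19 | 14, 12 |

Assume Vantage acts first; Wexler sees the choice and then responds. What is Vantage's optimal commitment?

Basic

Solve by backward induction (Vantage leads).
- Basic: Wexler compares 15, 8, 11, 13 and picks P1; Vantage would get 6.
- Plus: Wexler compares 18, 9, 2, 16 and picks P1; Vantage would get 1.
- Deluxe: Wexler compares 16, 20, 19, 12 and picks P2; Vantage would get 3.
Among 6, 1, 3, the best is 6 at Basic. Subgame-perfect outcome: (Basic, P1) with payoffs (6, 15).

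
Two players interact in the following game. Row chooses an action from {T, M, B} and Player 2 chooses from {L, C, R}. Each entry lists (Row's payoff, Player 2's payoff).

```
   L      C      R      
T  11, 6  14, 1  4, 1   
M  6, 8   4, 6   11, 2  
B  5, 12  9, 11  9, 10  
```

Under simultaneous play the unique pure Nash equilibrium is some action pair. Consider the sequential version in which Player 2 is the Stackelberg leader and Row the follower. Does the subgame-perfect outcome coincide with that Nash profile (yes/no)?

Row best-responds to each possible Player 2 move:
- L → Row plays T (best of 11, 6, 5); Player 2 gets 6.
- C → Row plays T (best of 14, 4, 9); Player 2 gets 1.
- R → Row plays M (best of 4, 11, 9); Player 2 gets 2.
Player 2's induced payoffs are 6, 1, 2, so Player 2 commits to L. Subgame-perfect outcome: (T, L) with payoffs (11, 6).
Under simultaneous play:
Row's best replies: L→T; C→T; R→M.
Player 2's best replies: T→L; M→L; B→L.
The unique mutual best reply is (T, L), giving (11, 6).
Sequential outcome (T, L) coincides with the Nash profile (T, L).

yes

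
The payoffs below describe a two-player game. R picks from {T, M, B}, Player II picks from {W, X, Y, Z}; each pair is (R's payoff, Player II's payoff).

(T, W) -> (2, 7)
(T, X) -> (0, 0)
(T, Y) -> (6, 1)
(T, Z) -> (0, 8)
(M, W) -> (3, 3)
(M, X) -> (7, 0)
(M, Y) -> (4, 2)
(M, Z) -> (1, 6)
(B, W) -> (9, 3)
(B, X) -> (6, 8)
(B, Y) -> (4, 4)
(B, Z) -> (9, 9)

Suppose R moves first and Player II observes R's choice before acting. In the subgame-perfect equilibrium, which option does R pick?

B

Player II best-responds to each possible R move:
- T → Player II plays Z (best of 7, 0, 1, 8); R gets 0.
- M → Player II plays Z (best of 3, 0, 2, 6); R gets 1.
- B → Player II plays Z (best of 3, 8, 4, 9); R gets 9.
Among 0, 1, 9, the best is 9 at B. Subgame-perfect outcome: (B, Z) with payoffs (9, 9).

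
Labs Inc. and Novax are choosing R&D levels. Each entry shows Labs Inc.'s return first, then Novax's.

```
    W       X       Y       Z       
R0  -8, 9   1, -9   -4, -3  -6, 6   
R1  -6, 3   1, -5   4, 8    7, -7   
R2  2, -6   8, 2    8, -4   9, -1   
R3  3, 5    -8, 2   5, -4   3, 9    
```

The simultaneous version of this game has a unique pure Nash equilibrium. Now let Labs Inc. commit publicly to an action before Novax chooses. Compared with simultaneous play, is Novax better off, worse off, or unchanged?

Work backward from Novax's decision.
- R0 → Novax plays W (best of 9, -9, -3, 6); Labs Inc. gets -8.
- R1 → Novax plays Y (best of 3, -5, 8, -7); Labs Inc. gets 4.
- R2 → Novax plays X (best of -6, 2, -4, -1); Labs Inc. gets 8.
- R3 → Novax plays Z (best of 5, 2, -4, 9); Labs Inc. gets 3.
Maximizing over -8, 4, 8, 3, Labs Inc. chooses R2. Subgame-perfect outcome: (R2, X) with payoffs (8, 2).
For the simultaneous game, intersect best replies.
Labs Inc.'s best replies: W→R3; X→R2; Y→R2; Z→R2.
Novax's best replies: R0→W; R1→Y; R2→X; R3→Z.
The unique mutual best reply is (R2, X), giving (8, 2).
Novax earns 2 sequentially versus 2 at the Nash outcome: unchanged.

unchanged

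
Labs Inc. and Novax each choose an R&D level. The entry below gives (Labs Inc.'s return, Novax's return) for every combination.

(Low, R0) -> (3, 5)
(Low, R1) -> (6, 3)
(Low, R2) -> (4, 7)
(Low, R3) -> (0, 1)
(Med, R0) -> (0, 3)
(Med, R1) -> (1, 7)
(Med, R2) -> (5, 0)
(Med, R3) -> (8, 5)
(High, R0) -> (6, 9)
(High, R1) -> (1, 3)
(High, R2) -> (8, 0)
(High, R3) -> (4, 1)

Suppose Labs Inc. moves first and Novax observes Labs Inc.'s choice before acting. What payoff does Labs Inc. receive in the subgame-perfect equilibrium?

6

Backward induction with Labs Inc. moving first.
- Low → Novax plays R2 (best of 5, 3, 7, 1); Labs Inc. gets 4.
- Med → Novax plays R1 (best of 3, 7, 0, 5); Labs Inc. gets 1.
- High → Novax plays R0 (best of 9, 3, 0, 1); Labs Inc. gets 6.
Labs Inc.'s induced payoffs are 4, 1, 6, so Labs Inc. commits to High. Subgame-perfect outcome: (High, R0) with payoffs (6, 9).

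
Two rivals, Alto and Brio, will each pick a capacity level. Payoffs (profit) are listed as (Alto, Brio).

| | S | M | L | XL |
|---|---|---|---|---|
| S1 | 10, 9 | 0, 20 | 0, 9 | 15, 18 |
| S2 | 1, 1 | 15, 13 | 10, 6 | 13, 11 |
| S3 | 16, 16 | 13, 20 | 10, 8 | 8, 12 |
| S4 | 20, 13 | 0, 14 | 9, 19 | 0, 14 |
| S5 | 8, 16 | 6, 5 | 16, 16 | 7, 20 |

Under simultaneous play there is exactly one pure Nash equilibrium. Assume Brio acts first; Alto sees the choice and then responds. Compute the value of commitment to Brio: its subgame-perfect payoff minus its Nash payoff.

Work backward from Alto's decision.
- S: Alto compares 10, 1, 16, 20, 8 and picks S4; Brio would get 13.
- M: Alto compares 0, 15, 13, 0, 6 and picks S2; Brio would get 13.
- L: Alto compares 0, 10, 10, 9, 16 and picks S5; Brio would get 16.
- XL: Alto compares 15, 13, 8, 0, 7 and picks S1; Brio would get 18.
Maximizing over 13, 13, 16, 18, Brio chooses XL. Subgame-perfect outcome: (S1, XL) with payoffs (15, 18).
Now find the simultaneous Nash equilibrium.
Alto's best replies: S→S4; M→S2; L→S5; XL→S1.
Brio's best replies: S1→M; S2→M; S3→M; S4→L; S5→XL.
The unique mutual best reply is (S2, M), giving (15, 13).
Brio's commitment gain: 18 − 13 = 5.

5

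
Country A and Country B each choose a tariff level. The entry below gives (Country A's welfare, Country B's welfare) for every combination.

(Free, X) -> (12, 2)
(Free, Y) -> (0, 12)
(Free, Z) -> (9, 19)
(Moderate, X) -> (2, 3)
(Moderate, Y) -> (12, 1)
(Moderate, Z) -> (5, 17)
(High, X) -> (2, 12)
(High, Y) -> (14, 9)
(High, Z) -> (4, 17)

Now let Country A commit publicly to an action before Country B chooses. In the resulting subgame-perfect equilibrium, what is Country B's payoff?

19

Solve by backward induction (Country A leads).
- Free → Country B plays Z (best of 2, 12, 19); Country A gets 9.
- Moderate → Country B plays Z (best of 3, 1, 17); Country A gets 5.
- High → Country B plays Z (best of 12, 9, 17); Country A gets 4.
Maximizing over 9, 5, 4, Country A chooses Free. Subgame-perfect outcome: (Free, Z) with payoffs (9, 19).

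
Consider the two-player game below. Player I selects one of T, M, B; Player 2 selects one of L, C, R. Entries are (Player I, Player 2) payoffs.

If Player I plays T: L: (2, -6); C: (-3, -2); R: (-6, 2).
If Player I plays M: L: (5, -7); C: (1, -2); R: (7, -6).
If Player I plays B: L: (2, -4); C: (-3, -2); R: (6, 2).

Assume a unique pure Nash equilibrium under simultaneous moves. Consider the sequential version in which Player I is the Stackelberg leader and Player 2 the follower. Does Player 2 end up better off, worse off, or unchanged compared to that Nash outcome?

Player 2 best-responds to each possible Player I move:
- T → Player 2 plays R (best of -6, -2, 2); Player I gets -6.
- M → Player 2 plays C (best of -7, -2, -6); Player I gets 1.
- B → Player 2 plays R (best of -4, -2, 2); Player I gets 6.
Among -6, 1, 6, the best is 6 at B. Subgame-perfect outcome: (B, R) with payoffs (6, 2).
Now find the simultaneous Nash equilibrium.
Player I's best replies: L→M; C→M; R→M.
Player 2's best replies: T→R; M→C; B→R.
The unique mutual best reply is (M, C), giving (1, -2).
Player 2 earns 2 sequentially versus -2 at the Nash outcome: better off.

better off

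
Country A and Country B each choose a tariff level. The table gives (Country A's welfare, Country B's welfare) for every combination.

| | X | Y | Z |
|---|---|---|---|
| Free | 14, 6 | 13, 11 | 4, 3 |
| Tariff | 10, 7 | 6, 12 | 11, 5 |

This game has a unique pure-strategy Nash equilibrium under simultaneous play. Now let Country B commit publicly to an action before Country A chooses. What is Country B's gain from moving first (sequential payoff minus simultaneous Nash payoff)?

0

Solve by backward induction (Country B leads).
- X: Country A compares 14, 10 and picks Free; Country B would get 6.
- Y: Country A compares 13, 6 and picks Free; Country B would get 11.
- Z: Country A compares 4, 11 and picks Tariff; Country B would get 5.
Country B's induced payoffs are 6, 11, 5, so Country B commits to Y. Subgame-perfect outcome: (Free, Y) with payoffs (13, 11).
Under simultaneous play:
Country A's best replies: X→Free; Y→Free; Z→Tariff.
Country B's best replies: Free→Y; Tariff→Y.
The unique mutual best reply is (Free, Y), giving (13, 11).
Country B's commitment gain: 11 − 11 = 0.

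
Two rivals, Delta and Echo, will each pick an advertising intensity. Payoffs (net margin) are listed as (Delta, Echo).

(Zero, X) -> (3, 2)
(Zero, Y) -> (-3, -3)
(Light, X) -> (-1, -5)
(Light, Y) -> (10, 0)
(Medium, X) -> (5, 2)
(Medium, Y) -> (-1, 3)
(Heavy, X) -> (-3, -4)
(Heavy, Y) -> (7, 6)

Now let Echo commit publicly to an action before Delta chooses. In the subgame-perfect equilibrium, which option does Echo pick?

X

Backward induction with Echo moving first.
- X: BR = Medium, leader payoff 2.
- Y: BR = Light, leader payoff 0.
Maximizing over 2, 0, Echo chooses X. Subgame-perfect outcome: (Medium, X) with payoffs (5, 2).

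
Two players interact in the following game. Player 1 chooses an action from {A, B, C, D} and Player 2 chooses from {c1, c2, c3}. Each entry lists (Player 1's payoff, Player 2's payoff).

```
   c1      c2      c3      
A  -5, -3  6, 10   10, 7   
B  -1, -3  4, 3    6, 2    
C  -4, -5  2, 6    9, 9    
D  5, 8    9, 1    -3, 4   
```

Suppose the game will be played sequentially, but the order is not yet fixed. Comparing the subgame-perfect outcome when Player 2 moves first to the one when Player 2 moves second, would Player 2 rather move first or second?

second

If Player 1 leads: Player 2's best replies are A→c2, B→c2, C→c3, D→c1; Player 1's induced payoffs 6, 4, 9, 5; outcome (C, c3), payoffs (9, 9).
If Player 2 leads: Player 1's best replies are c1→D, c2→D, c3→A; Player 2's induced payoffs 8, 1, 7; outcome (D, c1), payoffs (5, 8).
Player 2 gets 8 moving first and 9 moving second, so Player 2 prefers to move second.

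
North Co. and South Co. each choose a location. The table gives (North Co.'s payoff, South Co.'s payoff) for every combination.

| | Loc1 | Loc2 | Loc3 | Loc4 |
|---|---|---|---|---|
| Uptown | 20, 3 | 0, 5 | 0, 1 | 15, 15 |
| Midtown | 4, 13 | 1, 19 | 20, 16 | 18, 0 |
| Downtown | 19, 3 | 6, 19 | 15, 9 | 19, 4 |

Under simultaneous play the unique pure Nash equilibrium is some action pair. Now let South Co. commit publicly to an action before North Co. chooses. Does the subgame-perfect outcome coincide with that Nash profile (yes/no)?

Backward induction with South Co. moving first.
- Loc1: BR = Uptown, leader payoff 3.
- Loc2: BR = Downtown, leader payoff 19.
- Loc3: BR = Midtown, leader payoff 16.
- Loc4: BR = Downtown, leader payoff 4.
Among 3, 19, 16, 4, the best is 19 at Loc2. Subgame-perfect outcome: (Downtown, Loc2) with payoffs (6, 19).
Now find the simultaneous Nash equilibrium.
North Co.'s best replies: Loc1→Uptown; Loc2→Downtown; Loc3→Midtown; Loc4→Downtown.
South Co.'s best replies: Uptown→Loc4; Midtown→Loc2; Downtown→Loc2.
Only (Downtown, Loc2) has each player best-responding; Nash payoffs (6, 19).
Sequential outcome (Downtown, Loc2) coincides with the Nash profile (Downtown, Loc2).

yes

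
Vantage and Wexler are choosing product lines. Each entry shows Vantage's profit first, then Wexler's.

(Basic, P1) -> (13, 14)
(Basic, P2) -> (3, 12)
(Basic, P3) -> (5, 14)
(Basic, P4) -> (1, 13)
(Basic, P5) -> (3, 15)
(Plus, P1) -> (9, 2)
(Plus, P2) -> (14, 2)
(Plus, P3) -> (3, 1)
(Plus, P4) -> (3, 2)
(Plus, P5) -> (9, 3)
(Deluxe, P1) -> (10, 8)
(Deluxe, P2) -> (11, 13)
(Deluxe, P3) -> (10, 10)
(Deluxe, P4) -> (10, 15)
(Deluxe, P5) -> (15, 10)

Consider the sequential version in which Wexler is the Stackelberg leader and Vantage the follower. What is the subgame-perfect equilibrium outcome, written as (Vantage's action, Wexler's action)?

Vantage best-responds to each possible Wexler move:
- P1 → Vantage plays Basic (best of 13, 9, 10); Wexler gets 14.
- P2 → Vantage plays Plus (best of 3, 14, 11); Wexler gets 2.
- P3 → Vantage plays Deluxe (best of 5, 3, 10); Wexler gets 10.
- P4 → Vantage plays Deluxe (best of 1, 3, 10); Wexler gets 15.
- P5 → Vantage plays Deluxe (best of 3, 9, 15); Wexler gets 10.
Among 14, 2, 10, 15, 10, the best is 15 at P4. Subgame-perfect outcome: (Deluxe, P4) with payoffs (10, 15).

(Deluxe, P4)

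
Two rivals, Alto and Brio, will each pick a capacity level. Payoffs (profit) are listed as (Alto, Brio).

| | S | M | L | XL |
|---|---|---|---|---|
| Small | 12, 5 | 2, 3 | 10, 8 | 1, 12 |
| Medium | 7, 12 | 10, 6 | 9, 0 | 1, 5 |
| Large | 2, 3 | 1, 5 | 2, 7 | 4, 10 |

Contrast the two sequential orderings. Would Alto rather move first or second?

first

If Alto leads: Brio's best replies are Small→XL, Medium→S, Large→XL; Alto's induced payoffs 1, 7, 4; outcome (Medium, S), payoffs (7, 12).
If Brio leads: Alto's best replies are S→Small, M→Medium, L→Small, XL→Large; Brio's induced payoffs 5, 6, 8, 10; outcome (Large, XL), payoffs (4, 10).
Alto gets 7 moving first and 4 moving second, so Alto prefers to move first.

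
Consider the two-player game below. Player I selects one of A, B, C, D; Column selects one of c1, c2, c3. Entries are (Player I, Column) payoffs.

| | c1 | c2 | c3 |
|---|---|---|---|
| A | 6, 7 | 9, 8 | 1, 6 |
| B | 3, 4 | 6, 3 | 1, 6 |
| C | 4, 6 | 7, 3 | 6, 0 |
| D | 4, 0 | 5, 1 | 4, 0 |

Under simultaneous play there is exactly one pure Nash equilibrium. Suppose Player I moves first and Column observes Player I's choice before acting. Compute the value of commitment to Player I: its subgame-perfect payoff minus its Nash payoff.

Column best-responds to each possible Player I move:
- A: Column compares 7, 8, 6 and picks c2; Player I would get 9.
- B: Column compares 4, 3, 6 and picks c3; Player I would get 1.
- C: Column compares 6, 3, 0 and picks c1; Player I would get 4.
- D: Column compares 0, 1, 0 and picks c2; Player I would get 5.
Maximizing over 9, 1, 4, 5, Player I chooses A. Subgame-perfect outcome: (A, c2) with payoffs (9, 8).
Under simultaneous play:
Player I's best replies: c1→A; c2→A; c3→C.
Column's best replies: A→c2; B→c3; C→c1; D→c2.
The unique mutual best reply is (A, c2), giving (9, 8).
Player I's commitment gain: 9 − 9 = 0.

0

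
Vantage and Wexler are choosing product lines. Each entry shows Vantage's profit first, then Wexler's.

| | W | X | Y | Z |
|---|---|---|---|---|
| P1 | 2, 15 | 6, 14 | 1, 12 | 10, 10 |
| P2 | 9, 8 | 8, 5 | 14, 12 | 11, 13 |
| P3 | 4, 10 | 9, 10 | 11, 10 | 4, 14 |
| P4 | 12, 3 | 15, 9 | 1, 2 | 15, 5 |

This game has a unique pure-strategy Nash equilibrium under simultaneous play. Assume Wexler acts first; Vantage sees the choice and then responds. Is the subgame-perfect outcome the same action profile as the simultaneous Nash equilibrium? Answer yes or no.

no

Backward induction with Wexler moving first.
- W → Vantage plays P4 (best of 2, 9, 4, 12); Wexler gets 3.
- X → Vantage plays P4 (best of 6, 8, 9, 15); Wexler gets 9.
- Y → Vantage plays P2 (best of 1, 14, 11, 1); Wexler gets 12.
- Z → Vantage plays P4 (best of 10, 11, 4, 15); Wexler gets 5.
Maximizing over 3, 9, 12, 5, Wexler chooses Y. Subgame-perfect outcome: (P2, Y) with payoffs (14, 12).
Under simultaneous play:
Vantage's best replies: W→P4; X→P4; Y→P2; Z→P4.
Wexler's best replies: P1→W; P2→Z; P3→Z; P4→X.
Only (P4, X) has each player best-responding; Nash payoffs (15, 9).
Sequential outcome (P2, Y) differs from the Nash profile (P4, X).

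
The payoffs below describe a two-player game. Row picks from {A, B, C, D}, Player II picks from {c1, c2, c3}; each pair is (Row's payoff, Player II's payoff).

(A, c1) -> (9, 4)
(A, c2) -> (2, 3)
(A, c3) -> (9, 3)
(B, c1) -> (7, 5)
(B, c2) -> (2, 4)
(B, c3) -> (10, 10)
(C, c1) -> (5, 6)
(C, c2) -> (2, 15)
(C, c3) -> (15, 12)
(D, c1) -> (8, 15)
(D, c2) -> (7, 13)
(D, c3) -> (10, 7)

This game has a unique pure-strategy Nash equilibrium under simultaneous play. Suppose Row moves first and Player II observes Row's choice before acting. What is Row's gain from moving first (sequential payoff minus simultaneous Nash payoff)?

Work backward from Player II's decision.
- A → Player II plays c1 (best of 4, 3, 3); Row gets 9.
- B → Player II plays c3 (best of 5, 4, 10); Row gets 10.
- C → Player II plays c2 (best of 6, 15, 12); Row gets 2.
- D → Player II plays c1 (best of 15, 13, 7); Row gets 8.
Row's induced payoffs are 9, 10, 2, 8, so Row commits to B. Subgame-perfect outcome: (B, c3) with payoffs (10, 10).
For the simultaneous game, intersect best replies.
Row's best replies: c1→A; c2→D; c3→C.
Player II's best replies: A→c1; B→c3; C→c2; D→c1.
Only (A, c1) has each player best-responding; Nash payoffs (9, 4).
Row's commitment gain: 10 − 9 = 1.

1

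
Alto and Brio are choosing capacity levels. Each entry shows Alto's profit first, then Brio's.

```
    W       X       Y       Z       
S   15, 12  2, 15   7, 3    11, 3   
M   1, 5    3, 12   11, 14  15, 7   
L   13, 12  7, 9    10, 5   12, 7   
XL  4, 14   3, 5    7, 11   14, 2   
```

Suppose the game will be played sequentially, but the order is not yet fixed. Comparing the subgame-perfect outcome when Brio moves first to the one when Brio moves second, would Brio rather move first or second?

first

If Alto leads: Brio's best replies are S→X, M→Y, L→W, XL→W; Alto's induced payoffs 2, 11, 13, 4; outcome (L, W), payoffs (13, 12).
If Brio leads: Alto's best replies are W→S, X→L, Y→M, Z→M; Brio's induced payoffs 12, 9, 14, 7; outcome (M, Y), payoffs (11, 14).
Brio gets 14 moving first and 12 moving second, so Brio prefers to move first.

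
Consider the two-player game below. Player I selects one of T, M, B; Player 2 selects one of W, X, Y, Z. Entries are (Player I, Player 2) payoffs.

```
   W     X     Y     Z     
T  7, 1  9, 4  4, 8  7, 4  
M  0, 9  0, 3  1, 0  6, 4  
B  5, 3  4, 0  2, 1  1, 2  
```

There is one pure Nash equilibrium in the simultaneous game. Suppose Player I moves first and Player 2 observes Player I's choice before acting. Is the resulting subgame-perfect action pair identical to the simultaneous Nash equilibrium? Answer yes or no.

Player 2 best-responds to each possible Player I move:
- T: Player 2 compares 1, 4, 8, 4 and picks Y; Player I would get 4.
- M: Player 2 compares 9, 3, 0, 4 and picks W; Player I would get 0.
- B: Player 2 compares 3, 0, 1, 2 and picks W; Player I would get 5.
Player I's induced payoffs are 4, 0, 5, so Player I commits to B. Subgame-perfect outcome: (B, W) with payoffs (5, 3).
For the simultaneous game, intersect best replies.
Player I's best replies: W→T; X→T; Y→T; Z→T.
Player 2's best replies: T→Y; M→W; B→W.
Only (T, Y) has each player best-responding; Nash payoffs (4, 8).
Sequential outcome (B, W) differs from the Nash profile (T, Y).

no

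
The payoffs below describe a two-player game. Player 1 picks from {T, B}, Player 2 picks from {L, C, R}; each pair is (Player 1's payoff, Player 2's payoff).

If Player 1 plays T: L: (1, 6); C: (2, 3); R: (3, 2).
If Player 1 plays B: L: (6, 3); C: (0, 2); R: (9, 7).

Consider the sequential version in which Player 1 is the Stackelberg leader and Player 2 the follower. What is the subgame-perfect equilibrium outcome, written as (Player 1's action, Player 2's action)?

(B, R)

Solve by backward induction (Player 1 leads).
- T → Player 2 plays L (best of 6, 3, 2); Player 1 gets 1.
- B → Player 2 plays R (best of 3, 2, 7); Player 1 gets 9.
Among 1, 9, the best is 9 at B. Subgame-perfect outcome: (B, R) with payoffs (9, 7).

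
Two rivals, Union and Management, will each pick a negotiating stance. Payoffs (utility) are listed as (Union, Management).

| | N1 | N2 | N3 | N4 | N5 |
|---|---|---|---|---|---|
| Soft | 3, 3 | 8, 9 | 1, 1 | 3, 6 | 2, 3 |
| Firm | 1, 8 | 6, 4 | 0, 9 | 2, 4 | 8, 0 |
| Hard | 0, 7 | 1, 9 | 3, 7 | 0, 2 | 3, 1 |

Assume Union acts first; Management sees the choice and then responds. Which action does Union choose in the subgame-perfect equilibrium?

Soft

Work backward from Management's decision.
- Soft → Management plays N2 (best of 3, 9, 1, 6, 3); Union gets 8.
- Firm → Management plays N3 (best of 8, 4, 9, 4, 0); Union gets 0.
- Hard → Management plays N2 (best of 7, 9, 7, 2, 1); Union gets 1.
Maximizing over 8, 0, 1, Union chooses Soft. Subgame-perfect outcome: (Soft, N2) with payoffs (8, 9).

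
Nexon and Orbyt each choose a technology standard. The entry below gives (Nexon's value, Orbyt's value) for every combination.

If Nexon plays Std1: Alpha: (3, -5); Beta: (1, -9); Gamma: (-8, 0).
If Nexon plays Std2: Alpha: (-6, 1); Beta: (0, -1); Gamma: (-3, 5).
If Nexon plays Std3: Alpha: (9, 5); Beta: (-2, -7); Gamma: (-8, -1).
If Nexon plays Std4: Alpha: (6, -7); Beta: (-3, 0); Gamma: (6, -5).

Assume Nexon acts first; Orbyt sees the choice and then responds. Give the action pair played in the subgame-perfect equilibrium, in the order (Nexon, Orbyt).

Backward induction with Nexon moving first.
- Std1: BR = Gamma, leader payoff -8.
- Std2: BR = Gamma, leader payoff -3.
- Std3: BR = Alpha, leader payoff 9.
- Std4: BR = Beta, leader payoff -3.
Maximizing over -8, -3, 9, -3, Nexon chooses Std3. Subgame-perfect outcome: (Std3, Alpha) with payoffs (9, 5).

(Std3, Alpha)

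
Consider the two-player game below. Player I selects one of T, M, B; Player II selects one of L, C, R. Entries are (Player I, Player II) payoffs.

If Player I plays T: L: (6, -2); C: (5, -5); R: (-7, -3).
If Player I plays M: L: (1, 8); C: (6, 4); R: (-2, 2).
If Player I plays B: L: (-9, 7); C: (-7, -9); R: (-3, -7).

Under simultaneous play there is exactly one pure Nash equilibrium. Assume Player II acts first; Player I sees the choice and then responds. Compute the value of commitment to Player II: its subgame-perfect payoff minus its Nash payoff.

Backward induction with Player II moving first.
- L → Player I plays T (best of 6, 1, -9); Player II gets -2.
- C → Player I plays M (best of 5, 6, -7); Player II gets 4.
- R → Player I plays M (best of -7, -2, -3); Player II gets 2.
Player II's induced payoffs are -2, 4, 2, so Player II commits to C. Subgame-perfect outcome: (M, C) with payoffs (6, 4).
For the simultaneous game, intersect best replies.
Player I's best replies: L→T; C→M; R→M.
Player II's best replies: T→L; M→L; B→L.
Only (T, L) has each player best-responding; Nash payoffs (6, -2).
Player II's commitment gain: 4 − -2 = 6.

6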